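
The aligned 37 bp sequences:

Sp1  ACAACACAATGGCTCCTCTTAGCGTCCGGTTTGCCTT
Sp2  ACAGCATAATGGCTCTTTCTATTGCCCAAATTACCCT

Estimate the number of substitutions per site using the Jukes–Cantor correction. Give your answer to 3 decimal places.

0.474

The sequences differ at 13 of 37 sites, so p = 13/37 ≈ 0.351351.
d = −(3/4) ln(1 − 4p/3) = −0.75 ln(1 − 0.468468) = −0.75 ln(0.531532)
  = −0.75 × (-0.631992) = 0.473994 substitutions/site.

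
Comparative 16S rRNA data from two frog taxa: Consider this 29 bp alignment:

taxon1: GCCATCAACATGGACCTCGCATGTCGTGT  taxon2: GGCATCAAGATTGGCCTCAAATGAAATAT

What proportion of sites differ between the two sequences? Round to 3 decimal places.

The sequences differ at 10 of 29 positions (sites 2, 9, 12, 14, 19, 20, 24, 25, 26, 28).
p = 10/29 = 0.344827… ≈ 0.345 (to 3 d.p.).

0.345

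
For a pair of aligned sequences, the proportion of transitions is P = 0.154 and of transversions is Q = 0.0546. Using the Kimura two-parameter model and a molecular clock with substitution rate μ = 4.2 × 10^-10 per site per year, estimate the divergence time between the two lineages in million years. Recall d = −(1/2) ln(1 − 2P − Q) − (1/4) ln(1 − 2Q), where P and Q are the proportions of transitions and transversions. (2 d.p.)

Under the Kimura two-parameter model, d = −½ ln(1 − 2P − Q) − ¼ ln(1 − 2Q).
1 − 2P − Q = 0.6374, giving −½ ln(0.6374) = 0.225179.
1 − 2Q = 0.8908, giving −¼ ln(0.8908) = 0.028909.
d = 0.225179 + 0.028909 = 0.254088.
Under a molecular clock d = 2μt, so t = d/(2μ) = 0.254088 / (2 × 4.2 × 10^-10) = 302.49 million years.

302.49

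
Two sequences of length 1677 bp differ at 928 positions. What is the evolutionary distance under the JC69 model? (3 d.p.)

p = 928/1677 ≈ 0.553369.
d = −(3/4) ln(1 − 4p/3) = −0.75 ln(1 − 0.737825) = −0.75 ln(0.262175)
  = −0.75 × (-1.338743) = 1.004057 substitutions/site.

1.004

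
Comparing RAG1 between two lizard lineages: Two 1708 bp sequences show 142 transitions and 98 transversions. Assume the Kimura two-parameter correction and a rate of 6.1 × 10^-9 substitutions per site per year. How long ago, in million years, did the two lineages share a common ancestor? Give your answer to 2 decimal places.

12.87

P = 142/1708 ≈ 0.083138 and Q = 98/1708 ≈ 0.057377.
Under the Kimura two-parameter model, d = −½ ln(1 − 2P − Q) − ¼ ln(1 − 2Q).
1 − 2P − Q = 0.776347, giving −½ ln(0.776347) = 0.126578.
1 − 2Q = 0.885246, giving −¼ ln(0.885246) = 0.030472.
d = 0.126578 + 0.030472 = 0.157050.
Under a molecular clock d = 2μt, so t = d/(2μ) = 0.157050 / (2 × 6.1 × 10^-9) = 12.87 million years.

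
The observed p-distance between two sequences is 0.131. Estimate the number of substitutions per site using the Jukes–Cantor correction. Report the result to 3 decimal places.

d = −(3/4) ln(1 − 4p/3) = −0.75 ln(1 − 0.174667) = −0.75 ln(0.825333)
  = −0.75 × (-0.191968) = 0.143976 substitutions/site.

0.144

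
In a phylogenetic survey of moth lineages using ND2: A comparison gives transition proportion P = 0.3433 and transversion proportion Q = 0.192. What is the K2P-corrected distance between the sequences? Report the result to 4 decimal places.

Under the Kimura two-parameter model, d = −½ ln(1 − 2P − Q) − ¼ ln(1 − 2Q).
1 − 2P − Q = 0.1214, giving −½ ln(0.1214) = 1.054332.
1 − 2Q = 0.616, giving −¼ ln(0.616) = 0.121127.
d = 1.054332 + 0.121127 = 1.175459.

1.1755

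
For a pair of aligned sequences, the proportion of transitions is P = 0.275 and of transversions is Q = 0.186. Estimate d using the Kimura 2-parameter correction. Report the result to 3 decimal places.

0.782

Under the Kimura two-parameter model, d = −½ ln(1 − 2P − Q) − ¼ ln(1 − 2Q).
1 − 2P − Q = 0.264, giving −½ ln(0.264) = 0.665903.
1 − 2Q = 0.628, giving −¼ ln(0.628) = 0.116304.
d = 0.665903 + 0.116304 = 0.782207.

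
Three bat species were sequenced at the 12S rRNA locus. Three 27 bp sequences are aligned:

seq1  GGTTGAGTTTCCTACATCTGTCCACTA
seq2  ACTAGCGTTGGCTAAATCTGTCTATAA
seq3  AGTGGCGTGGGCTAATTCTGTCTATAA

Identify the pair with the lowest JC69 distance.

seq1–seq2: 10/27 differ, p = 0.370, d = 0.511.
seq1–seq3: 11/27 differ, p = 0.407, d = 0.588.
seq2–seq3: 4/27 differ, p = 0.148, d = 0.165.
The smallest distance is between seq2 and seq3.

seq2 and seq3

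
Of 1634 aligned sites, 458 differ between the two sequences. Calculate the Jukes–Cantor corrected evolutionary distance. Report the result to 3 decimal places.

p = 458/1634 ≈ 0.280294.
d = −(3/4) ln(1 − 4p/3) = −0.75 ln(1 − 0.373725) = −0.75 ln(0.626275)
  = −0.75 × (-0.467966) = 0.350975 substitutions/site.

0.351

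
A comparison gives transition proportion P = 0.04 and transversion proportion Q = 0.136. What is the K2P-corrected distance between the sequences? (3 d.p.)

0.201

Under the Kimura two-parameter model, d = −½ ln(1 − 2P − Q) − ¼ ln(1 − 2Q).
1 − 2P − Q = 0.784, giving −½ ln(0.784) = 0.121673.
1 − 2Q = 0.728, giving −¼ ln(0.728) = 0.079364.
d = 0.121673 + 0.079364 = 0.201037.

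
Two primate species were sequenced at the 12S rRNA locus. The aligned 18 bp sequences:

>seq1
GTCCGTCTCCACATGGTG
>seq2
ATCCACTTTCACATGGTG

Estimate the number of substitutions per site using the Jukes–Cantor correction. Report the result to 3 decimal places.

The sequences differ at 5 of 18 sites (1, 5, 6, 7, 9), so p = 5/18 ≈ 0.277778.
d = −(3/4) ln(1 − 4p/3) = −0.75 ln(1 − 0.370371) = −0.75 ln(0.629629)
  = −0.75 × (-0.462625) = 0.346969 substitutions/site.

0.347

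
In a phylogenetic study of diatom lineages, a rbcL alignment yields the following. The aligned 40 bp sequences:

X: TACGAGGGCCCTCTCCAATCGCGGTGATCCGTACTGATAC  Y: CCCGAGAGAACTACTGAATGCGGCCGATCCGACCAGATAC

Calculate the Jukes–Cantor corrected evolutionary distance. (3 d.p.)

The sequences differ at 17 of 40 sites, so p = 17/40 = 0.425.
d = −(3/4) ln(1 − 4p/3) = −0.75 ln(1 − 0.566667) = −0.75 ln(0.433333)
  = −0.75 × (-0.836249) = 0.627187 substitutions/site.

0.627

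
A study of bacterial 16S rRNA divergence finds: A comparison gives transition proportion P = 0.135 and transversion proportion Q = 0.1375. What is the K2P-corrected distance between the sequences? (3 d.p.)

Under the Kimura two-parameter model, d = −½ ln(1 − 2P − Q) − ¼ ln(1 − 2Q).
1 − 2P − Q = 0.5925, giving −½ ln(0.5925) = 0.261702.
1 − 2Q = 0.725, giving −¼ ln(0.725) = 0.080396.
d = 0.261702 + 0.080396 = 0.342098.

0.342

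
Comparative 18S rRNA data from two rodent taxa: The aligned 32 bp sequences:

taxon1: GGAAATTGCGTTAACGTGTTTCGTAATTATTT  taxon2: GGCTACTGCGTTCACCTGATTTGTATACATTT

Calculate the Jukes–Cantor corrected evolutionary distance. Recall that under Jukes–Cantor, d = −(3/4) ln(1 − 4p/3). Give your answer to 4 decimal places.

0.4042

The sequences differ at 10 of 32 sites (3, 4, 6, 13, 16, 19, 22, 26, 27, 28), so p = 10/32 = 0.3125.
d = −(3/4) ln(1 − 4p/3) = −0.75 ln(1 − 0.416667) = −0.75 ln(0.583333)
  = −0.75 × (-0.538997) = 0.404248 substitutions/site.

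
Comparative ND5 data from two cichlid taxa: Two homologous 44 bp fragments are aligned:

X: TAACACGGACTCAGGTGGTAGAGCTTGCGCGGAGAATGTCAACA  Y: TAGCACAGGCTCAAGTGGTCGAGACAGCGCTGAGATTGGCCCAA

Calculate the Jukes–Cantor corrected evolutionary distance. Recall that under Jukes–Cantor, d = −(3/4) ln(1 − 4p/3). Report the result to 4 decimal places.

0.4141

The sequences differ at 14 of 44 sites, so p = 14/44 ≈ 0.318182.
d = −(3/4) ln(1 − 4p/3) = −0.75 ln(1 − 0.424243) = −0.75 ln(0.575757)
  = −0.75 × (-0.552070) = 0.414053 substitutions/site.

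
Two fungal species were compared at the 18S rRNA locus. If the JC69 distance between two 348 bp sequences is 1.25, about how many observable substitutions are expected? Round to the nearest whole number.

212

Invert JC69: p = (3/4)(1 − e^(−4d/3)) = 0.75 × (1 − e^(-1.666667)) = 0.75 × (1 − 0.188876) = 0.608343.
Expected differing sites = pL ≈ 0.608343 × 348 = 211.703364 ≈ 212.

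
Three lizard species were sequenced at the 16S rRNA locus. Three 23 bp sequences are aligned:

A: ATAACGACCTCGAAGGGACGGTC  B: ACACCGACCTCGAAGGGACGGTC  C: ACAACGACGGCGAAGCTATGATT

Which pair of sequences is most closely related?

A and B

A–B: 2/23 differ, p = 0.087, d = 0.092.
A–C: 8/23 differ, p = 0.348, d = 0.467.
B–C: 8/23 differ, p = 0.348, d = 0.467.
The smallest distance is between A and B.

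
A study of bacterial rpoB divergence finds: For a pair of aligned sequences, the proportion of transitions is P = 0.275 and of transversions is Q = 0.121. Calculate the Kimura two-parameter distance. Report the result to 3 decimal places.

Under the Kimura two-parameter model, d = −½ ln(1 − 2P − Q) − ¼ ln(1 − 2Q).
1 − 2P − Q = 0.329, giving −½ ln(0.329) = 0.555849.
1 − 2Q = 0.758, giving −¼ ln(0.758) = 0.069268.
d = 0.555849 + 0.069268 = 0.625117.

0.625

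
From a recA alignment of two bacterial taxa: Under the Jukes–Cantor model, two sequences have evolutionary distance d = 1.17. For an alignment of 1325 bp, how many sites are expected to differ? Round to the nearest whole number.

Invert JC69: p = (3/4)(1 − e^(−4d/3)) = 0.75 × (1 − e^(-1.56)) = 0.75 × (1 − 0.210136) = 0.592398.
Expected differing sites = pL ≈ 0.592398 × 1325 = 784.92735 ≈ 785.

785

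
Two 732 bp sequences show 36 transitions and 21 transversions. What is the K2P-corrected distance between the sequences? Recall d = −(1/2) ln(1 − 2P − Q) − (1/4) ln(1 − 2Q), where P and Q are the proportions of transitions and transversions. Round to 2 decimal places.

0.08

P = 36/732 ≈ 0.04918 and Q = 21/732 ≈ 0.028689.
Under the Kimura two-parameter model, d = −½ ln(1 − 2P − Q) − ¼ ln(1 − 2Q).
1 − 2P − Q = 0.872951, giving −½ ln(0.872951) = 0.067938.
1 − 2Q = 0.942622, giving −¼ ln(0.942622) = 0.014772.
d = 0.067938 + 0.014772 = 0.082710.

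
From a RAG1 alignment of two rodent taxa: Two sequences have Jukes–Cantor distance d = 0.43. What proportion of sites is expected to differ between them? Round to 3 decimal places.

p = (3/4)(1 − e^(−4d/3)) = 0.75 × (1 − e^(-0.573333)) = 0.75 × (1 − 0.563644) = 0.327267.

0.327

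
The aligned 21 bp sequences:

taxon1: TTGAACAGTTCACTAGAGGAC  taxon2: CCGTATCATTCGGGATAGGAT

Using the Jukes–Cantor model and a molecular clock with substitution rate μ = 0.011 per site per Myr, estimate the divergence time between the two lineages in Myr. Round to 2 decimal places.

The sequences differ at 11 of 21 sites, so p = 11/21 ≈ 0.52381.
d = −(3/4) ln(1 − 4p/3) = −0.75 ln(1 − 0.698413) = −0.75 ln(0.301587)
  = −0.75 × (-1.198697) = 0.899023 substitutions/site.
Under a molecular clock d = 2μt, so t = d/(2μ) = 0.899023 / (2 × 0.011) = 40.86 Myr.

40.86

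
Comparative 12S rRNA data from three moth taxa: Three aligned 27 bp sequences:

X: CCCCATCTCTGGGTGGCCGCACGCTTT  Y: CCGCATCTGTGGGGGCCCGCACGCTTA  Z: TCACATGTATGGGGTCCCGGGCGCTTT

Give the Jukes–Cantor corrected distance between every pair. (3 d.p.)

X–Y: 5/27 sites differ → p ≈ 0.185185, d = −0.75 ln(1 − 0.246913) = 0.212681 ≈ 0.213.
X–Z: 9/27 sites differ → p ≈ 0.333333, d = −0.75 ln(1 − 0.444444) = 0.440839 ≈ 0.441.
Y–Z: 8/27 sites differ → p ≈ 0.296296, d = −0.75 ln(1 − 0.395061) = 0.376971 ≈ 0.377.

d(X,Y) = 0.213, d(X,Z) = 0.441, d(Y,Z) = 0.377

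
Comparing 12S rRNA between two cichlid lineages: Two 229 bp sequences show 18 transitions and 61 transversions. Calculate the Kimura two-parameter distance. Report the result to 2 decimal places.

P = 18/229 ≈ 0.078603 and Q = 61/229 ≈ 0.266376.
Under the Kimura two-parameter model, d = −½ ln(1 − 2P − Q) − ¼ ln(1 − 2Q).
1 − 2P − Q = 0.576418, giving −½ ln(0.576418) = 0.275461.
1 − 2Q = 0.467248, giving −¼ ln(0.467248) = 0.190224.
d = 0.275461 + 0.190224 = 0.465685.

0.47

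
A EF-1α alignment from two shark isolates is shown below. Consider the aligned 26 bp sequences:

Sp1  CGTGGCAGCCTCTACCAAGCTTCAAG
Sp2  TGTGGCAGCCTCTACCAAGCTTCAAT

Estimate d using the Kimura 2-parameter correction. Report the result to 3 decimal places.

Of 26 sites, 1 differences are transitions and 1 are transversions, so P = 1/26 ≈ 0.038462 and Q = 1/26 ≈ 0.038462.
Under the Kimura two-parameter model, d = −½ ln(1 − 2P − Q) − ¼ ln(1 − 2Q).
1 − 2P − Q = 0.884614, giving −½ ln(0.884614) = 0.061302.
1 − 2Q = 0.923076, giving −¼ ln(0.923076) = 0.020011.
d = 0.061302 + 0.020011 = 0.081313.

0.081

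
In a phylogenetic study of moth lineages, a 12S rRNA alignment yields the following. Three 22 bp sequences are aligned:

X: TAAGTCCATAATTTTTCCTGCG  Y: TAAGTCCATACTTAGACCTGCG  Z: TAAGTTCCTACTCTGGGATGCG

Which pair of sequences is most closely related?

X–Y: 4/22 differ, p = 0.182, d = 0.208.
X–Z: 8/22 differ, p = 0.364, d = 0.497.
Y–Z: 7/22 differ, p = 0.318, d = 0.414.
The smallest distance is between X and Y.

X and Y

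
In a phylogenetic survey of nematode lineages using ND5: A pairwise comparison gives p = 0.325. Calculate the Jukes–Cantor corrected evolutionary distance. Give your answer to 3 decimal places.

d = −(3/4) ln(1 − 4p/3) = −0.75 ln(1 − 0.433333) = −0.75 ln(0.566667)
  = −0.75 × (-0.567983) = 0.425987 substitutions/site.

0.426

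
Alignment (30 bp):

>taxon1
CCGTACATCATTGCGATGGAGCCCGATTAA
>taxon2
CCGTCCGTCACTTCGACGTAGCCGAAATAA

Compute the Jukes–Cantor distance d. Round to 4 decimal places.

The sequences differ at 9 of 30 sites (5, 7, 11, 13, 17, 19, 24, 25, 27), so p = 9/30 = 0.3.
d = −(3/4) ln(1 − 4p/3) = −0.75 ln(1 − 0.4) = −0.75 ln(0.6)
  = −0.75 × (-0.510826) = 0.383120 substitutions/site.

0.3831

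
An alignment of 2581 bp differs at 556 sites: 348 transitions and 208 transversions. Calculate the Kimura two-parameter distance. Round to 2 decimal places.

0.26

P = 348/2581 ≈ 0.134831 and Q = 208/2581 ≈ 0.080589.
Under the Kimura two-parameter model, d = −½ ln(1 − 2P − Q) − ¼ ln(1 − 2Q).
1 − 2P − Q = 0.649749, giving −½ ln(0.649749) = 0.215585.
1 − 2Q = 0.838822, giving −¼ ln(0.838822) = 0.043939.
d = 0.215585 + 0.043939 = 0.259524.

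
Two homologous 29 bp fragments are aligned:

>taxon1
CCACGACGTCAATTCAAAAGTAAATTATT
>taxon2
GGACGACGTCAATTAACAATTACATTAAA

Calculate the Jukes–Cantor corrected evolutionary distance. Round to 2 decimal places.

The sequences differ at 8 of 29 sites (1, 2, 15, 17, 20, 23, 28, 29), so p = 8/29 ≈ 0.275862.
d = −(3/4) ln(1 − 4p/3) = −0.75 ln(1 − 0.367816) = −0.75 ln(0.632184)
  = −0.75 × (-0.458575) = 0.343931 substitutions/site.

0.34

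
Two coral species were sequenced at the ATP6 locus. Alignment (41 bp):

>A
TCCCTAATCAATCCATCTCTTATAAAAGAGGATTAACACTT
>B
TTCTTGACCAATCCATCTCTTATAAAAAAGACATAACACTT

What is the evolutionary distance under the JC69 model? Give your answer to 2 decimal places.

0.23

The sequences differ at 8 of 41 sites (2, 4, 6, 8, 28, 31, 32, 33), so p = 8/41 ≈ 0.195122.
d = −(3/4) ln(1 − 4p/3) = −0.75 ln(1 − 0.260163) = −0.75 ln(0.739837)
  = −0.75 × (-0.301325) = 0.225994 substitutions/site.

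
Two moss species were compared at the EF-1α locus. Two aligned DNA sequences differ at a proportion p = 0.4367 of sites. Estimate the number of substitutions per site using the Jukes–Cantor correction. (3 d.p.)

0.655

d = −(3/4) ln(1 − 4p/3) = −0.75 ln(1 − 0.582267) = −0.75 ln(0.417733)
  = −0.75 × (-0.872913) = 0.654685 substitutions/site.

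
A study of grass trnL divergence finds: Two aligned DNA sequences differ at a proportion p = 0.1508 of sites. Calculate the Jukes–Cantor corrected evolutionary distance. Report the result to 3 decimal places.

0.168

d = −(3/4) ln(1 − 4p/3) = −0.75 ln(1 − 0.201067) = −0.75 ln(0.798933)
  = −0.75 × (-0.224478) = 0.168359 substitutions/site.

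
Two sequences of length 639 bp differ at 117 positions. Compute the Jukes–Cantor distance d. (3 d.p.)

0.210

p = 117/639 ≈ 0.183099.
d = −(3/4) ln(1 − 4p/3) = −0.75 ln(1 − 0.244132) = −0.75 ln(0.755868)
  = −0.75 × (-0.279889) = 0.209917 substitutions/site.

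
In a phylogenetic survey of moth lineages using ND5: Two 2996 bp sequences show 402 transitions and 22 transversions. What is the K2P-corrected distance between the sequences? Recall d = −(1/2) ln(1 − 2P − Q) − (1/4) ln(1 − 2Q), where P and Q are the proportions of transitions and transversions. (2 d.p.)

P = 402/2996 ≈ 0.134179 and Q = 22/2996 ≈ 0.007343.
Under the Kimura two-parameter model, d = −½ ln(1 − 2P − Q) − ¼ ln(1 − 2Q).
1 − 2P − Q = 0.724299, giving −½ ln(0.724299) = 0.161275.
1 − 2Q = 0.985314, giving −¼ ln(0.985314) = 0.003699.
d = 0.161275 + 0.003699 = 0.164974.

0.16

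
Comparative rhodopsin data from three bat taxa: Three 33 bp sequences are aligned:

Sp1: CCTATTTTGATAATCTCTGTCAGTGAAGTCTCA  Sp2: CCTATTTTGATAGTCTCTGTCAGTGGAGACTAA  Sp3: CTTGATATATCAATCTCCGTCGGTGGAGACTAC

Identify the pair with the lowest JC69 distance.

Sp1 and Sp2

Sp1–Sp2: 4/33 differ, p = 0.121, d = 0.132.
Sp1–Sp3: 13/33 differ, p = 0.394, d = 0.559.
Sp2–Sp3: 11/33 differ, p = 0.333, d = 0.441.
The smallest distance is between Sp1 and Sp2.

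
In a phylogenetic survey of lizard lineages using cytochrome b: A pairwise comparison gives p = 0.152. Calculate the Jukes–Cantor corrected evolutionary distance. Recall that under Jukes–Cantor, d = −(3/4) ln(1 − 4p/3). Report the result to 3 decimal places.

d = −(3/4) ln(1 − 4p/3) = −0.75 ln(1 − 0.202667) = −0.75 ln(0.797333)
  = −0.75 × (-0.226483) = 0.169862 substitutions/site.

0.170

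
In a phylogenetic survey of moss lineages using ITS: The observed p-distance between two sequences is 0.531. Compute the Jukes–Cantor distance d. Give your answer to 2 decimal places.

d = −(3/4) ln(1 − 4p/3) = −0.75 ln(1 − 0.708) = −0.75 ln(0.292)
  = −0.75 × (-1.231001) = 0.923251 substitutions/site.

0.92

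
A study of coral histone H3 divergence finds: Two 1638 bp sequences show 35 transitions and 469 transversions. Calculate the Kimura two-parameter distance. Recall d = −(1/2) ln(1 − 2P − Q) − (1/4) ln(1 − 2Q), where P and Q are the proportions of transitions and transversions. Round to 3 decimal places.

0.412

P = 35/1638 ≈ 0.021368 and Q = 469/1638 ≈ 0.286325.
Under the Kimura two-parameter model, d = −½ ln(1 − 2P − Q) − ¼ ln(1 − 2Q).
1 − 2P − Q = 0.670939, giving −½ ln(0.670939) = 0.199539.
1 − 2Q = 0.42735, giving −¼ ln(0.42735) = 0.212538.
d = 0.199539 + 0.212538 = 0.412077.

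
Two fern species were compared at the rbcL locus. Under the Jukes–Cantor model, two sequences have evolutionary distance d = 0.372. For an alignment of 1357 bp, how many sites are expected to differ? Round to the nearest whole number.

398

Invert JC69: p = (3/4)(1 − e^(−4d/3)) = 0.75 × (1 − e^(-0.496)) = 0.75 × (1 − 0.608962) = 0.293279.
Expected differing sites = pL ≈ 0.293279 × 1357 = 397.979603 ≈ 398.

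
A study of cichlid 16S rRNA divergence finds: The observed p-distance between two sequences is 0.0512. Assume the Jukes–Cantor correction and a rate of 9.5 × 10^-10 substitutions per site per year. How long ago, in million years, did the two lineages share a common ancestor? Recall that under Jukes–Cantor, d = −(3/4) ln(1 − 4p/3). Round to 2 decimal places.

27.91

d = −(3/4) ln(1 − 4p/3) = −0.75 ln(1 − 0.068267) = −0.75 ln(0.931733)
  = −0.75 × (-0.070709) = 0.053032 substitutions/site.
Under a molecular clock d = 2μt, so t = d/(2μ) = 0.053032 / (2 × 9.5 × 10^-10) = 27.91 million years.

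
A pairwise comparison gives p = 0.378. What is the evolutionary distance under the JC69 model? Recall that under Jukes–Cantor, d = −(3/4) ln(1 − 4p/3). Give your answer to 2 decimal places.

0.53

d = −(3/4) ln(1 − 4p/3) = −0.75 ln(1 − 0.504) = −0.75 ln(0.496)
  = −0.75 × (-0.701179) = 0.525884 substitutions/site.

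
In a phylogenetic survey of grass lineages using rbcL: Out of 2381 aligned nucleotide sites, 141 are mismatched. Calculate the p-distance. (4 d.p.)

p = 141/2381 = 0.059218… ≈ 0.0592 (to 4 d.p.).

0.0592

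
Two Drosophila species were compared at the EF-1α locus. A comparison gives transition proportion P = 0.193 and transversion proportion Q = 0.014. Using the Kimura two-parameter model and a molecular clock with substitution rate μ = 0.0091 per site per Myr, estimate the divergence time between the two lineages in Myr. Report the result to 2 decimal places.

14.42

Under the Kimura two-parameter model, d = −½ ln(1 − 2P − Q) − ¼ ln(1 − 2Q).
1 − 2P − Q = 0.6, giving −½ ln(0.6) = 0.255413.
1 − 2Q = 0.972, giving −¼ ln(0.972) = 0.007100.
d = 0.255413 + 0.007100 = 0.262513.
Under a molecular clock d = 2μt, so t = d/(2μ) = 0.262513 / (2 × 0.0091) = 14.42 Myr.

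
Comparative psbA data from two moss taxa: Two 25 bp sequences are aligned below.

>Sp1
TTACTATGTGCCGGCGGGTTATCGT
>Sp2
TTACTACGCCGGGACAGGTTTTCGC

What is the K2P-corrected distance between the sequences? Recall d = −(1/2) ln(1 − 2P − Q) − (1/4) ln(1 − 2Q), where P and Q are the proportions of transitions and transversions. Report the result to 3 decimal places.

Of 25 sites, 5 differences are transitions and 4 are transversions, so P = 5/25 = 0.2 and Q = 4/25 = 0.16.
Under the Kimura two-parameter model, d = −½ ln(1 − 2P − Q) − ¼ ln(1 − 2Q).
1 − 2P − Q = 0.44, giving −½ ln(0.44) = 0.410490.
1 − 2Q = 0.68, giving −¼ ln(0.68) = 0.096416.
d = 0.410490 + 0.096416 = 0.506906.

0.507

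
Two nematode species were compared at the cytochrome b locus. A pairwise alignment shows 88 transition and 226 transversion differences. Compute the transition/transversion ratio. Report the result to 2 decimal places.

R = 88/226 = 0.389380… ≈ 0.39 (to 2 d.p.).

0.39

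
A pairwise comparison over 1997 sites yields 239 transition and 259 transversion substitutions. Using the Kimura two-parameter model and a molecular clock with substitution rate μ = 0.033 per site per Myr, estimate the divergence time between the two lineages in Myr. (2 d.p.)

P = 239/1997 ≈ 0.11968 and Q = 259/1997 ≈ 0.129695.
Under the Kimura two-parameter model, d = −½ ln(1 − 2P − Q) − ¼ ln(1 − 2Q).
1 − 2P − Q = 0.630945, giving −½ ln(0.630945) = 0.230268.
1 − 2Q = 0.74061, giving −¼ ln(0.74061) = 0.075070.
d = 0.230268 + 0.075070 = 0.305338.
Under a molecular clock d = 2μt, so t = d/(2μ) = 0.305338 / (2 × 0.033) = 4.63 Myr.

4.63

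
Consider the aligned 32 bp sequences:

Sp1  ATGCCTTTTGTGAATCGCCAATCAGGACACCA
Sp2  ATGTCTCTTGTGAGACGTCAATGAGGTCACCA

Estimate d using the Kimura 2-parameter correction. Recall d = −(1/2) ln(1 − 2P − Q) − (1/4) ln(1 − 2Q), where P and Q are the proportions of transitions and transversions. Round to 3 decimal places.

Of 32 sites, 4 differences are transitions and 3 are transversions, so P = 4/32 = 0.125 and Q = 3/32 = 0.09375.
Under the Kimura two-parameter model, d = −½ ln(1 − 2P − Q) − ¼ ln(1 − 2Q).
1 − 2P − Q = 0.65625, giving −½ ln(0.65625) = 0.210607.
1 − 2Q = 0.8125, giving −¼ ln(0.8125) = 0.051910.
d = 0.210607 + 0.051910 = 0.262517.

0.263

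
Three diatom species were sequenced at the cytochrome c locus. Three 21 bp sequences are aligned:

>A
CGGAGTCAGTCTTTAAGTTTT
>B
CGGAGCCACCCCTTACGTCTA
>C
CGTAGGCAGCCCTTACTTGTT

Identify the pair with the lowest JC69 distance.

A–B: 7/21 differ, p = 0.333, d = 0.441.
A–C: 7/21 differ, p = 0.333, d = 0.441.
B–C: 6/21 differ, p = 0.286, d = 0.360.
The smallest distance is between B and C.

B and C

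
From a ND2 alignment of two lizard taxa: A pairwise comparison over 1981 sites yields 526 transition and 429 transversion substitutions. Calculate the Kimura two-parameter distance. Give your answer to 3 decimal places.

P = 526/1981 ≈ 0.265522 and Q = 429/1981 ≈ 0.216557.
Under the Kimura two-parameter model, d = −½ ln(1 − 2P − Q) − ¼ ln(1 − 2Q).
1 − 2P − Q = 0.252399, giving −½ ln(0.252399) = 0.688372.
1 − 2Q = 0.566886, giving −¼ ln(0.566886) = 0.141899.
d = 0.688372 + 0.141899 = 0.830271.

0.830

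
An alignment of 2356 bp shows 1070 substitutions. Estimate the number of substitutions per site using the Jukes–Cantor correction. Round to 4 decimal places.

p = 1070/2356 ≈ 0.45416.
d = −(3/4) ln(1 − 4p/3) = −0.75 ln(1 − 0.605547) = −0.75 ln(0.394453)
  = −0.75 × (-0.930255) = 0.697691 substitutions/site.

0.6977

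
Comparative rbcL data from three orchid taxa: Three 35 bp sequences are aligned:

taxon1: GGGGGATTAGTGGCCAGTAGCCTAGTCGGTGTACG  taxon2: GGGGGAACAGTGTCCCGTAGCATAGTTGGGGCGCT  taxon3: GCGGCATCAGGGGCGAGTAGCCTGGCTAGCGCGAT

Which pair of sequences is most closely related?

taxon1 and taxon2

taxon1–taxon2: 10/35 differ, p = 0.286, d = 0.360.
taxon1–taxon3: 14/35 differ, p = 0.400, d = 0.572.
taxon2–taxon3: 13/35 differ, p = 0.371, d = 0.513.
The smallest distance is between taxon1 and taxon2.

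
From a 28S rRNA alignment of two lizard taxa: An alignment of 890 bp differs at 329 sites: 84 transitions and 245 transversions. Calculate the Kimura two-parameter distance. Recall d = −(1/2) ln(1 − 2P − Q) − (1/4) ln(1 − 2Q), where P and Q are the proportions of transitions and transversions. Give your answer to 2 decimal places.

0.51

P = 84/890 ≈ 0.094382 and Q = 245/890 ≈ 0.275281.
Under the Kimura two-parameter model, d = −½ ln(1 − 2P − Q) − ¼ ln(1 − 2Q).
1 − 2P − Q = 0.535955, giving −½ ln(0.535955) = 0.311853.
1 − 2Q = 0.449438, giving −¼ ln(0.449438) = 0.199939.
d = 0.311853 + 0.199939 = 0.511792.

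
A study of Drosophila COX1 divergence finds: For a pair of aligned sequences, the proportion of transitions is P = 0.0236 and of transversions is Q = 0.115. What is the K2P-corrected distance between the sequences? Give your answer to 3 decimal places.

0.154

Under the Kimura two-parameter model, d = −½ ln(1 − 2P − Q) − ¼ ln(1 − 2Q).
1 − 2P − Q = 0.8378, giving −½ ln(0.8378) = 0.088488.
1 − 2Q = 0.77, giving −¼ ln(0.77) = 0.065341.
d = 0.088488 + 0.065341 = 0.153829.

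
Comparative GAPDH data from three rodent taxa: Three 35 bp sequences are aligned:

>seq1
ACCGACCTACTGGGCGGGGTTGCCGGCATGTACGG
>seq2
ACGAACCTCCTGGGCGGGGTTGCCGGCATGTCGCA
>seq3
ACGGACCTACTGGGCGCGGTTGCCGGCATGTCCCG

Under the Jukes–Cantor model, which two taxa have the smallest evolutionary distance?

seq1–seq2: 7/35 differ, p = 0.200, d = 0.233.
seq1–seq3: 4/35 differ, p = 0.114, d = 0.124.
seq2–seq3: 5/35 differ, p = 0.143, d = 0.158.
The smallest distance is between seq1 and seq3.

seq1 and seq3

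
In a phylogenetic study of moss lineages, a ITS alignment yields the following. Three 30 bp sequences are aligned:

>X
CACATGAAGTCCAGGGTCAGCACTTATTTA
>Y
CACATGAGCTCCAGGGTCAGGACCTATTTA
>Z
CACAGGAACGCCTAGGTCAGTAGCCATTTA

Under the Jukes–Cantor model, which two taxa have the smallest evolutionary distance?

X and Y

X–Y: 4/30 differ, p = 0.133, d = 0.147.
X–Z: 9/30 differ, p = 0.300, d = 0.383.
Y–Z: 8/30 differ, p = 0.267, d = 0.330.
The smallest distance is between X and Y.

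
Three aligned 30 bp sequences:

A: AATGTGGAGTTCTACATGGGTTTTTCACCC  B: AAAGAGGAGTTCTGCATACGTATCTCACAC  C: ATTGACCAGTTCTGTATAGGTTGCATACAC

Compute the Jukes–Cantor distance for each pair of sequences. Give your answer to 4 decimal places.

A–B: 8/30 sites differ → p ≈ 0.266667, d = −0.75 ln(1 − 0.355556) = 0.329526 ≈ 0.3295.
A–C: 12/30 sites differ → p = 0.4, d = −0.75 ln(1 − 0.533333) = 0.571605 ≈ 0.5716.
B–C: 10/30 sites differ → p ≈ 0.333333, d = −0.75 ln(1 − 0.444444) = 0.440839 ≈ 0.4408.

d(A,B) = 0.3295, d(A,C) = 0.5716, d(B,C) = 0.4408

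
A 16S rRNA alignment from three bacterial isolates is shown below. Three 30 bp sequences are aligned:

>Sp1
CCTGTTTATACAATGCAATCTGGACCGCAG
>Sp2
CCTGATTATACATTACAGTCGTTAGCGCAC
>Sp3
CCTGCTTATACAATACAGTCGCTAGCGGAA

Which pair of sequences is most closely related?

Sp2 and Sp3

Sp1–Sp2: 9/30 differ, p = 0.300, d = 0.383.
Sp1–Sp3: 9/30 differ, p = 0.300, d = 0.383.
Sp2–Sp3: 5/30 differ, p = 0.167, d = 0.188.
The smallest distance is between Sp2 and Sp3.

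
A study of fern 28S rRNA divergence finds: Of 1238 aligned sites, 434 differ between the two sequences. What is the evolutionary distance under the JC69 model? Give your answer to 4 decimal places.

0.4725

p = 434/1238 ≈ 0.350565.
d = −(3/4) ln(1 − 4p/3) = −0.75 ln(1 − 0.46742) = −0.75 ln(0.53258)
  = −0.75 × (-0.630022) = 0.472517 substitutions/site.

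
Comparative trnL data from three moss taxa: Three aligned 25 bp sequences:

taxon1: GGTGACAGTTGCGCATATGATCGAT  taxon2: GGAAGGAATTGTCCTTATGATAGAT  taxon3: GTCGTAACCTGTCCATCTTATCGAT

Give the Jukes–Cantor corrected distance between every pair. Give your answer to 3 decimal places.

d(taxon1,taxon2) = 0.490, d(taxon1,taxon3) = 0.572, d(taxon2,taxon3) = 0.663

taxon1–taxon2: 9/25 sites differ → p = 0.36, d = −0.75 ln(1 − 0.48) = 0.490445 ≈ 0.490.
taxon1–taxon3: 10/25 sites differ → p = 0.4, d = −0.75 ln(1 − 0.533333) = 0.571605 ≈ 0.572.
taxon2–taxon3: 11/25 sites differ → p = 0.44, d = −0.75 ln(1 − 0.586667) = 0.662626 ≈ 0.663.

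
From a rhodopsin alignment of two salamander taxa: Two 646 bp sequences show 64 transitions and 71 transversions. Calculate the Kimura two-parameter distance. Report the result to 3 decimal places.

0.246

P = 64/646 ≈ 0.099071 and Q = 71/646 ≈ 0.109907.
Under the Kimura two-parameter model, d = −½ ln(1 − 2P − Q) − ¼ ln(1 − 2Q).
1 − 2P − Q = 0.691951, giving −½ ln(0.691951) = 0.184120.
1 − 2Q = 0.780186, giving −¼ ln(0.780186) = 0.062056.
d = 0.184120 + 0.062056 = 0.246176.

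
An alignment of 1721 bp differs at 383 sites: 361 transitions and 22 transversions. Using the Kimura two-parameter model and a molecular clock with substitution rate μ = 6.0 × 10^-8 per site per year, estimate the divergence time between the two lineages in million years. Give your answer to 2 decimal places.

2.41

P = 361/1721 ≈ 0.209762 and Q = 22/1721 ≈ 0.012783.
Under the Kimura two-parameter model, d = −½ ln(1 − 2P − Q) − ¼ ln(1 − 2Q).
1 − 2P − Q = 0.567693, giving −½ ln(0.567693) = 0.283087.
1 − 2Q = 0.974434, giving −¼ ln(0.974434) = 0.006475.
d = 0.283087 + 0.006475 = 0.289562.
Under a molecular clock d = 2μt, so t = d/(2μ) = 0.289562 / (2 × 6.0 × 10^-8) = 2.41 million years.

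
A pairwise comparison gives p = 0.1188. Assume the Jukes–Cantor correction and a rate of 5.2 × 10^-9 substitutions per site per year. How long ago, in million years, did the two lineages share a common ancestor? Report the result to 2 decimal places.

d = −(3/4) ln(1 − 4p/3) = −0.75 ln(1 − 0.1584) = −0.75 ln(0.8416)
  = −0.75 × (-0.172450) = 0.129338 substitutions/site.
Under a molecular clock d = 2μt, so t = d/(2μ) = 0.129338 / (2 × 5.2 × 10^-9) = 12.44 million years.

12.44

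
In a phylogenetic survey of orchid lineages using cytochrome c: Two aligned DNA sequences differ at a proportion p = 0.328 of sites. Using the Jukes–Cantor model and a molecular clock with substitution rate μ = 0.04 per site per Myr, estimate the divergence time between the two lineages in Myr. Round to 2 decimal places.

d = −(3/4) ln(1 − 4p/3) = −0.75 ln(1 − 0.437333) = −0.75 ln(0.562667)
  = −0.75 × (-0.575067) = 0.431300 substitutions/site.
Under a molecular clock d = 2μt, so t = d/(2μ) = 0.431300 / (2 × 0.04) = 5.39 Myr.

5.39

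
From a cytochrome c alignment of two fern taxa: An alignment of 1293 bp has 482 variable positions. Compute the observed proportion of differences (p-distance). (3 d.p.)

0.373

p = 482/1293 = 0.372776… ≈ 0.373 (to 3 d.p.).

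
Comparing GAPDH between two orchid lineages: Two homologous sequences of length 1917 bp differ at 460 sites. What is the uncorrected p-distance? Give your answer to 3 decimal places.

0.240

p = 460/1917 = 0.239958… ≈ 0.240 (to 3 d.p.).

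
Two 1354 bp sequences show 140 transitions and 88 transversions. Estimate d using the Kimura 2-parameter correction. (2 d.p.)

0.19

P = 140/1354 ≈ 0.103397 and Q = 88/1354 ≈ 0.064993.
Under the Kimura two-parameter model, d = −½ ln(1 − 2P − Q) − ¼ ln(1 − 2Q).
1 − 2P − Q = 0.728213, giving −½ ln(0.728213) = 0.158581.
1 − 2Q = 0.870014, giving −¼ ln(0.870014) = 0.034811.
d = 0.158581 + 0.034811 = 0.193392.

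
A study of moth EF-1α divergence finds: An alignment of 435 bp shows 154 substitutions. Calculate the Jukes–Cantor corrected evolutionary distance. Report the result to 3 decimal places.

p = 154/435 ≈ 0.354023.
d = −(3/4) ln(1 − 4p/3) = −0.75 ln(1 − 0.472031) = −0.75 ln(0.527969)
  = −0.75 × (-0.638718) = 0.479039 substitutions/site.

0.479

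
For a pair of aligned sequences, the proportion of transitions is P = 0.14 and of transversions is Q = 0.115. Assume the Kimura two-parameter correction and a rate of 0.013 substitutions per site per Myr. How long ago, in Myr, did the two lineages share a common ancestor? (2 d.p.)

12.18

Under the Kimura two-parameter model, d = −½ ln(1 − 2P − Q) − ¼ ln(1 − 2Q).
1 − 2P − Q = 0.605, giving −½ ln(0.605) = 0.251263.
1 − 2Q = 0.77, giving −¼ ln(0.77) = 0.065341.
d = 0.251263 + 0.065341 = 0.316604.
Under a molecular clock d = 2μt, so t = d/(2μ) = 0.316604 / (2 × 0.013) = 12.18 Myr.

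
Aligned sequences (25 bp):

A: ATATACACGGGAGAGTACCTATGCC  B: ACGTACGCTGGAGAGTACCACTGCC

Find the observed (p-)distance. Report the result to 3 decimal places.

0.240

The sequences differ at 6 of 25 positions (sites 2, 3, 7, 9, 20, 21).
p = 6/25 = 0.240.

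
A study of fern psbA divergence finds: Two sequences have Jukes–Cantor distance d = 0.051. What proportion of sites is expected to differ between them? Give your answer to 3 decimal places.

p = (3/4)(1 − e^(−4d/3)) = 0.75 × (1 − e^(-0.068)) = 0.75 × (1 − 0.934260) = 0.049305.

0.049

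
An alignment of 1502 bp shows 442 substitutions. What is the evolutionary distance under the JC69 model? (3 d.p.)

p = 442/1502 ≈ 0.294274.
d = −(3/4) ln(1 − 4p/3) = −0.75 ln(1 − 0.392365) = −0.75 ln(0.607635)
  = −0.75 × (-0.498181) = 0.373636 substitutions/site.

0.374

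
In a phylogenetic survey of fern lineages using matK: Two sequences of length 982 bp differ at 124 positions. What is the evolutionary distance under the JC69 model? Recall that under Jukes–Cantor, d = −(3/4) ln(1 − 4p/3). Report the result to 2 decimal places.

p = 124/982 ≈ 0.126273.
d = −(3/4) ln(1 − 4p/3) = −0.75 ln(1 − 0.168364) = −0.75 ln(0.831636)
  = −0.75 × (-0.184360) = 0.138270 substitutions/site.

0.14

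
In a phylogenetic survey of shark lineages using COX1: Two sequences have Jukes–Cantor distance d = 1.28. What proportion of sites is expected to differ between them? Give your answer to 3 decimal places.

p = (3/4)(1 − e^(−4d/3)) = 0.75 × (1 − e^(-1.706667)) = 0.75 × (1 − 0.181470) = 0.613898.

0.614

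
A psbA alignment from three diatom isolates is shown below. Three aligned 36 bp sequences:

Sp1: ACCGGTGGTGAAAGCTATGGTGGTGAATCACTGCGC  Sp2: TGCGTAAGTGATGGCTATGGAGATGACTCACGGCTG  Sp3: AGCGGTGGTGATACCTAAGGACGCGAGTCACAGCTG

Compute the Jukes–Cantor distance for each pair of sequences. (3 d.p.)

d(Sp1,Sp2) = 0.493, d(Sp1,Sp3) = 0.392, d(Sp2,Sp3) = 0.441

Sp1–Sp2: 13/36 sites differ → p ≈ 0.361111, d = −0.75 ln(1 − 0.481481) = 0.492584 ≈ 0.493.
Sp1–Sp3: 11/36 sites differ → p ≈ 0.305556, d = −0.75 ln(1 − 0.407408) = 0.392437 ≈ 0.392.
Sp2–Sp3: 12/36 sites differ → p ≈ 0.333333, d = −0.75 ln(1 − 0.444444) = 0.440839 ≈ 0.441.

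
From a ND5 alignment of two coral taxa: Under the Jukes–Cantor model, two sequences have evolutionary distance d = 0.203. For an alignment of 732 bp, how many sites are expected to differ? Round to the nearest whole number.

Invert JC69: p = (3/4)(1 − e^(−4d/3)) = 0.75 × (1 − e^(-0.270667)) = 0.75 × (1 − 0.762870) = 0.177848.
Expected differing sites = pL ≈ 0.177848 × 732 = 130.184736 ≈ 130.

130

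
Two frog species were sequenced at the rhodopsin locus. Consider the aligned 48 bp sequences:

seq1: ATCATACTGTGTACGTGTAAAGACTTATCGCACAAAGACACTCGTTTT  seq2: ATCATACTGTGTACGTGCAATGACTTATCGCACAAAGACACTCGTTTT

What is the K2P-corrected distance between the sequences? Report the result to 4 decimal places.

Of 48 sites, 1 differences are transitions and 1 are transversions, so P = 1/48 ≈ 0.020833 and Q = 1/48 ≈ 0.020833.
Under the Kimura two-parameter model, d = −½ ln(1 − 2P − Q) − ¼ ln(1 − 2Q).
1 − 2P − Q = 0.937501, giving −½ ln(0.937501) = 0.032269.
1 − 2Q = 0.958334, giving −¼ ln(0.958334) = 0.010640.
d = 0.032269 + 0.010640 = 0.042909.

0.0429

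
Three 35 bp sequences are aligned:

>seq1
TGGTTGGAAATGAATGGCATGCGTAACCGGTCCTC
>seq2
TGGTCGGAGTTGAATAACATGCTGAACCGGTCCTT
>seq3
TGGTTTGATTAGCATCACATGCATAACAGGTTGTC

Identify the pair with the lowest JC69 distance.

seq1 and seq2

seq1–seq2: 8/35 differ, p = 0.229, d = 0.273.
seq1–seq3: 11/35 differ, p = 0.314, d = 0.407.
seq2–seq3: 12/35 differ, p = 0.343, d = 0.458.
The smallest distance is between seq1 and seq2.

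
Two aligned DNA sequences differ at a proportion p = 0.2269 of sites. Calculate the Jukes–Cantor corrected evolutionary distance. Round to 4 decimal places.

0.2702

d = −(3/4) ln(1 − 4p/3) = −0.75 ln(1 − 0.302533) = −0.75 ln(0.697467)
  = −0.75 × (-0.360300) = 0.270225 substitutions/site.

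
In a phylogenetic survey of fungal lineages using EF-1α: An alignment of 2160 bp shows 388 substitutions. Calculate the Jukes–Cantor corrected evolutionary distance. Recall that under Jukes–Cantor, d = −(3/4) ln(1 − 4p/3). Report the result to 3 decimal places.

0.205

p = 388/2160 ≈ 0.17963.
d = −(3/4) ln(1 − 4p/3) = −0.75 ln(1 − 0.239507) = −0.75 ln(0.760493)
  = −0.75 × (-0.273788) = 0.205341 substitutions/site.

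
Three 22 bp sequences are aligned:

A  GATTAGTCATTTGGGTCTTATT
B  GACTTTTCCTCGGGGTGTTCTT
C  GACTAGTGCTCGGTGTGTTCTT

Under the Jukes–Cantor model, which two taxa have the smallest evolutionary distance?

A–B: 8/22 differ, p = 0.364, d = 0.497.
A–C: 8/22 differ, p = 0.364, d = 0.497.
B–C: 4/22 differ, p = 0.182, d = 0.208.
The smallest distance is between B and C.

B and C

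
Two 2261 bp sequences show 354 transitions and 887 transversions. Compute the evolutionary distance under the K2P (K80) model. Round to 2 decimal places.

0.99

P = 354/2261 ≈ 0.156568 and Q = 887/2261 ≈ 0.392304.
Under the Kimura two-parameter model, d = −½ ln(1 − 2P − Q) − ¼ ln(1 − 2Q).
1 − 2P − Q = 0.29456, giving −½ ln(0.29456) = 0.611136.
1 − 2Q = 0.215392, giving −¼ ln(0.215392) = 0.383824.
d = 0.611136 + 0.383824 = 0.994960.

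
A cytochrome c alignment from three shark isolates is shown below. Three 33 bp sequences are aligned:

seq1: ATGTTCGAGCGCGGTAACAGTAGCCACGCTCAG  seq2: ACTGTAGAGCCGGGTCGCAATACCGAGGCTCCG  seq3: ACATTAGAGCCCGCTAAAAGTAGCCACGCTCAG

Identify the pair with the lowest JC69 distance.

seq1 and seq3

seq1–seq2: 13/33 differ, p = 0.394, d = 0.559.
seq1–seq3: 6/33 differ, p = 0.182, d = 0.208.
seq2–seq3: 12/33 differ, p = 0.364, d = 0.497.
The smallest distance is between seq1 and seq3.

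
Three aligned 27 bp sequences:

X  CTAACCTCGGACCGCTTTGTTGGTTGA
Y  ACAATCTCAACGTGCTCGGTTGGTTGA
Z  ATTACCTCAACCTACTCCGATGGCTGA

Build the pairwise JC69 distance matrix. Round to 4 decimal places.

d(X,Y) = 0.5107, d(X,Z) = 0.5876, d(Y,Z) = 0.3770

X–Y: 10/27 sites differ → p ≈ 0.37037, d = −0.75 ln(1 − 0.493827) = 0.510658 ≈ 0.5107.
X–Z: 11/27 sites differ → p ≈ 0.407407, d = −0.75 ln(1 − 0.543209) = 0.587647 ≈ 0.5876.
Y–Z: 8/27 sites differ → p ≈ 0.296296, d = −0.75 ln(1 − 0.395061) = 0.376971 ≈ 0.3770.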